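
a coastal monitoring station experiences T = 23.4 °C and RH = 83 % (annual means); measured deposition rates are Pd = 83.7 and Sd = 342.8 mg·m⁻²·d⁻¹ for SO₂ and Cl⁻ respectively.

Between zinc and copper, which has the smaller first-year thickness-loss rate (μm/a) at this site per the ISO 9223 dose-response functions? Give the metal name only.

copper

zinc: T>10 °C ⇒ hinge -0.071·(23.4−10) = -0.9514
  SO₂ term: 0.0129·83.7^0.44·exp(0.046·83-0.9514) = 1.591
  Sd branch = 0.0175·Sd^0.57·e^(0.008·RH+0.085·T) = 6.921 μm/a
  sum: 1.591 + 6.921 → r_corr = 8.512 μm/a
copper: temperature factor f = -0.080·(13.4) = -1.0720
  SO₂ term: 0.0053·83.7^0.26·exp(0.059·83-1.0720) = 0.768
  Sd branch = 0.01025·Sd^0.27·e^(0.036·RH+0.049·T) = 3.096 μm/a
  r_corr = 0.768 + 3.096 = 3.864 μm/a
Ordering by μm/a: zinc (8.51) > copper (3.86)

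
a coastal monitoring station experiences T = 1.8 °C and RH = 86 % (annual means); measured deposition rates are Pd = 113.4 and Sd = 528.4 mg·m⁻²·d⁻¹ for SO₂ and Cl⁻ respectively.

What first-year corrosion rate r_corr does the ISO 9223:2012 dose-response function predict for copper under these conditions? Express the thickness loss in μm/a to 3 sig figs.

r_corr = 2.38 μm/a

copper: f(T) = +0.126·(T−10) [T≤10 °C] = -1.0332
  sulphur-dioxide contribution → 1.031 μm/a
  chloride contribution → 1.345 μm/a
  ⇒ r_corr(copper) = 2.377 μm/a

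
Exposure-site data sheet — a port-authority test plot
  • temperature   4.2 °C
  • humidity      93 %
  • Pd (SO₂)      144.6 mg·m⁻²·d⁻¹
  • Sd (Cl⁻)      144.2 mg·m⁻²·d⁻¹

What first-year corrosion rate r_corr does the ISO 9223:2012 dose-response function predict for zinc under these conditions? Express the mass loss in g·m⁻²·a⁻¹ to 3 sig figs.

zinc: f(T) = +0.038·(T−10) [T≤10 °C] = -0.2204
  SO₂ term: 0.0129·144.6^0.44·exp(0.046·93-0.2204) = 6.657
  Sd branch = 0.0175·Sd^0.57·e^(0.008·RH+0.085·T) = 0.895 μm/a
  sum: 6.657 + 0.895 → r_corr = 7.552 μm/a
Convert to mass loss: 7.552 μm/a × 7.14 g/cm³ = 53.92 g·m⁻²·a⁻¹

r_corr = 53.9 g·m⁻²·a⁻¹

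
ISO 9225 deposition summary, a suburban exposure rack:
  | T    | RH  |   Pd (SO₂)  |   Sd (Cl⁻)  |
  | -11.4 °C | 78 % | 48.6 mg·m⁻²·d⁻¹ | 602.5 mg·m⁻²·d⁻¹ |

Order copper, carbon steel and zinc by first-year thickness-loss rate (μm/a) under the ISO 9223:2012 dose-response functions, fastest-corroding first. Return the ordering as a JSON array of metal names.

copper: f(T) = +0.126·(T−10) [T≤10 °C] = -2.6964
  sulphur-dioxide contribution → 0.09781 μm/a
  chloride contribution → 0.5473 μm/a
  total first-year rate 0.6451 μm/a
carbon steel: f(T) = +0.150·(T−10) [T≤10 °C] = -3.2100
  sulphur-dioxide contribution → 2.561 μm/a
  chloride contribution → 44.88 μm/a
  ⇒ r_corr(carbon steel) = 47.44 μm/a
zinc: temperature factor f = +0.038·(-21.4) = -0.8132
  sulphur-dioxide contribution → 1.142 μm/a
  chloride contribution → 0.4762 μm/a
  ⇒ r_corr(zinc) = 1.619 μm/a
Ordering by μm/a: carbon steel (47.4) > zinc (1.62) > copper (0.645)

["carbon steel", "zinc", "copper"]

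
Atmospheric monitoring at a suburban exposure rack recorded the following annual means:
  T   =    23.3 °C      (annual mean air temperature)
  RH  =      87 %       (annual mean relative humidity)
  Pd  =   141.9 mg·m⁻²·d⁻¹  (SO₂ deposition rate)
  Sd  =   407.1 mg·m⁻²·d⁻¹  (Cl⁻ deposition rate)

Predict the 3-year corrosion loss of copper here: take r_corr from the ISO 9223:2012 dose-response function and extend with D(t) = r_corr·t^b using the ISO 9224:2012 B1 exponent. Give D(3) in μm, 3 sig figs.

copper: temperature factor f = -0.080·(13.3) = -1.0640
  Pd branch = 0.0053·Pd^0.26·e^(0.059·RH+f) = 1.124 μm/a
  Cl⁻ term: 0.01025·407.1^0.27·exp(0.036·87+0.049·23.3) = 3.727
  r_corr = 1.124 + 3.727 = 4.852 μm/a
ISO 9224: D(t) = r_corr · t^b with b = 0.667 (copper, B1)
  D(3) = 4.852 × 3^0.667 = 4.852 × 2.081 = 10.1 μm

D(3) = 10.1 μm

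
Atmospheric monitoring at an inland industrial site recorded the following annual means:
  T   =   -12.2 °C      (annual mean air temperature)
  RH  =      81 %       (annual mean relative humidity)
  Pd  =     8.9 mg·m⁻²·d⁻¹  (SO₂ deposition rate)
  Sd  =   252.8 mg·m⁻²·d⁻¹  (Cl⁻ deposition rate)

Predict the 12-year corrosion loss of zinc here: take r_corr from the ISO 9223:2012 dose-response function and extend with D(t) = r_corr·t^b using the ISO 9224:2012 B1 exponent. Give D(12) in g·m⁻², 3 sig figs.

D(12) = 47.4 g·m⁻²

zinc: f(T) = +0.038·(T−10) [T≤10 °C] = -0.8436
  SO₂ term: 0.0129·8.9^0.44·exp(0.046·81-0.8436) = 0.6027
  Cl⁻ term: 0.0175·252.8^0.57·exp(0.008·81+0.085·-12.2) = 0.2778
  r_corr = 0.6027 + 0.2778 = 0.8805 μm/a
Long-term exponent b (ISO 9224 Table 2, B1) = 0.813
  D(12) = 0.8805 × 12^0.813 = 0.8805 × 7.54 = 6.639 μm
  Mass loss = 6.639 μm × 7.14 g/cm³ = 47.4 g·m⁻²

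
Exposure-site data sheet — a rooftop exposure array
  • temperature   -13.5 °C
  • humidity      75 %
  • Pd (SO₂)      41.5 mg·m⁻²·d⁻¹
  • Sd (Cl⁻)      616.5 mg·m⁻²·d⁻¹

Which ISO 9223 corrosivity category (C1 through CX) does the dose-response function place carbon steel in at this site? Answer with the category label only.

C3

carbon steel: T≤10 °C ⇒ hinge +0.150·(-13.5−10) = -3.5250
  Pd branch = 1.77·Pd^0.52·e^(0.02·RH+f) = 1.621 μm/a
  Cl⁻ term: 0.102·616.5^0.62·exp(0.033·75+0.04·-13.5) = 37.91
  r_corr = 1.621 + 37.91 = 39.53 μm/a
ISO 9223 Table 2 (carbon steel): 25 < 39.5 ≤ 50 μm/a ⇒ C3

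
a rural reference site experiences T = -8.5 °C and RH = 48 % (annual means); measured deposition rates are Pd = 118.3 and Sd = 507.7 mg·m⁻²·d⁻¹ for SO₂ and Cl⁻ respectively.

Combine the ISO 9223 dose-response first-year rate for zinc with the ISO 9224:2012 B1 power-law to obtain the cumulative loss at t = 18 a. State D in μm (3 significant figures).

D(18) = 9.53 μm

zinc: temperature factor f = +0.038·(-18.5) = -0.7030
  Pd branch = 0.0129·Pd^0.44·e^(0.046·RH+f) = 0.4746 μm/a
  Cl⁻ term: 0.0175·507.7^0.57·exp(0.008·48+0.085·-8.5) = 0.4347
  sum: 0.4746 + 0.4347 → r_corr = 0.9093 μm/a
Power-law: D(18) = r_corr · 18^0.813
  D(18) = 0.9093 × 18^0.813 = 0.9093 × 10.48 = 9.534 μm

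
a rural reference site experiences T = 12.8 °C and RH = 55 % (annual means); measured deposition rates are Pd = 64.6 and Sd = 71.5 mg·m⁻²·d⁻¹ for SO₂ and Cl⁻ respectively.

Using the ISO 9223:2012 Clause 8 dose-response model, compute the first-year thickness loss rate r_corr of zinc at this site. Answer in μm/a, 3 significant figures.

zinc: temperature factor f = -0.071·(2.8) = -0.1988
  sulphur-dioxide contribution → 0.8308 μm/a
  chloride contribution → 0.9196 μm/a
  total first-year rate 1.75 μm/a

r_corr = 1.75 μm/a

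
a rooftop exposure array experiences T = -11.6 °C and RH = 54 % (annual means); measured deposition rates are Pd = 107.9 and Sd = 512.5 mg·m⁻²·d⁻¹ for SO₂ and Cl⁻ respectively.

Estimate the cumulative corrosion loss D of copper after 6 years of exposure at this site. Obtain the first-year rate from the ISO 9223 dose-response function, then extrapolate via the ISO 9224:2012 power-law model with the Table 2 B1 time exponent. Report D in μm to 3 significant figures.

D(6) = 0.817 μm

copper: T≤10 °C ⇒ hinge +0.126·(-11.6−10) = -2.7216
  Pd branch = 0.0053·Pd^0.26·e^(0.059·RH+f) = 0.02848 μm/a
  Sd branch = 0.01025·Sd^0.27·e^(0.036·RH+0.049·T) = 0.2187 μm/a
  sum: 0.02848 + 0.2187 → r_corr = 0.2471 μm/a
Power-law: D(6) = r_corr · 6^0.667
  D(6) = 0.2471 × 6^0.667 = 0.2471 × 3.304 = 0.8165 μm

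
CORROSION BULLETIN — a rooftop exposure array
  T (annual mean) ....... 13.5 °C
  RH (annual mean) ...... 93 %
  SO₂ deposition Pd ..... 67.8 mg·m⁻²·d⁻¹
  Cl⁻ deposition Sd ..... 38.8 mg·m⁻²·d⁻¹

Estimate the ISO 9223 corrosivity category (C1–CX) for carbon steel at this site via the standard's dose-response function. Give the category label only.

C5

carbon steel: f(T) = -0.054·(T−10) [T>10 °C] = -0.1890
  sulphur-dioxide contribution → 84.32 μm/a
  chloride contribution → 36.4 μm/a
  ⇒ r_corr(carbon steel) = 120.7 μm/a
ISO 9223 Table 2 (carbon steel): 80 < 121 ≤ 200 μm/a ⇒ C5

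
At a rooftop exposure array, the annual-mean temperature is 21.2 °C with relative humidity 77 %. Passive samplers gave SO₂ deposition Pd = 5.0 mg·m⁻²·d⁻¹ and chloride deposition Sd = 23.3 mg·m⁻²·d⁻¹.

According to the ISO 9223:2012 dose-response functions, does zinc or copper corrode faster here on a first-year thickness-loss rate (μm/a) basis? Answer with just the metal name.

zinc

zinc: f(T) = -0.071·(T−10) [T>10 °C] = -0.7952
  SO₂ term: 0.0129·5.0^0.44·exp(0.046·77-0.7952) = 0.4084
  Cl⁻ term: 0.0175·23.3^0.57·exp(0.008·77+0.085·21.2) = 1.182
  sum: 0.4084 + 1.182 → r_corr = 1.59 μm/a
copper: T>10 °C ⇒ hinge -0.080·(21.2−10) = -0.8960
  Pd branch = 0.0053·Pd^0.26·e^(0.059·RH+f) = 0.3089 μm/a
  Cl⁻ term: 0.01025·23.3^0.27·exp(0.036·77+0.049·21.2) = 1.084
  r_corr = 0.3089 + 1.084 = 1.393 μm/a
Ordering by μm/a: zinc (1.59) > copper (1.39)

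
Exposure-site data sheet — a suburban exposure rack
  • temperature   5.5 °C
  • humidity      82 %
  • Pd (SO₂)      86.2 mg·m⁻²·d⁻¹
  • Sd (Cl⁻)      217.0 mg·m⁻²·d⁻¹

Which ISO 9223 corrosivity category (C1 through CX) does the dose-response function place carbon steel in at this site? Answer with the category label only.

C5

carbon steel: f(T) = +0.150·(T−10) [T≤10 °C] = -0.6750
  sulphur-dioxide contribution → 47.16 μm/a
  chloride contribution → 53.45 μm/a
  ⇒ r_corr(carbon steel) = 100.6 μm/a
101 μm/a falls in (80, 200] for carbon steel → category C5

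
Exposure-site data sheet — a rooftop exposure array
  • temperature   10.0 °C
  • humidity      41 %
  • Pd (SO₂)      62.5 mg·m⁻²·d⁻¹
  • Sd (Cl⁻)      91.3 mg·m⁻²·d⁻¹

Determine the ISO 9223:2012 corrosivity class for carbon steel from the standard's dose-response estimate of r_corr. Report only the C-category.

C3

carbon steel: f(T) = +0.150·(T−10) [T≤10 °C] = +0.0000
  SO₂ term: 1.77·62.5^0.52·exp(0.02·41+0.0000) = 34.51
  Cl⁻ term: 0.102·91.3^0.62·exp(0.033·41+0.04·10.0) = 9.67
  r_corr = 34.51 + 9.67 = 44.18 μm/a
ISO 9223 Table 2 (carbon steel): 25 < 44.2 ≤ 50 μm/a ⇒ C3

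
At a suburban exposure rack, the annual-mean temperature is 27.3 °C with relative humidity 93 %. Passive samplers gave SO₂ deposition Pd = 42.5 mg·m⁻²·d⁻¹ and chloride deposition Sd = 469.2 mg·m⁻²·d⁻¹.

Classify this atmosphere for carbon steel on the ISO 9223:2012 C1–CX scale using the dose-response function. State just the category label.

carbon steel: T>10 °C ⇒ hinge -0.054·(27.3−10) = -0.9342
  sulphur-dioxide contribution → 31.39 μm/a
  chloride contribution → 296.4 μm/a
  total first-year rate 327.8 μm/a
ISO 9223 Table 2 (carbon steel): 200 < 328 ≤ 700 μm/a ⇒ CX

CX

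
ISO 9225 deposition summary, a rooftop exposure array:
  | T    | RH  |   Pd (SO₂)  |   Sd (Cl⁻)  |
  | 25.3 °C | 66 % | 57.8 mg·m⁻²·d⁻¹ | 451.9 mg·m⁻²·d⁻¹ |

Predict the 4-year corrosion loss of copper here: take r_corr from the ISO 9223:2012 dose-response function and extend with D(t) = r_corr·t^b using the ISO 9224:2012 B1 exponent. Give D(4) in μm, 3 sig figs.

D(4) = 5.56 μm

copper: f(T) = -0.080·(T−10) [T>10 °C] = -1.2240
  Pd branch = 0.0053·Pd^0.26·e^(0.059·RH+f) = 0.2198 μm/a
  Sd branch = 0.01025·Sd^0.27·e^(0.036·RH+0.049·T) = 1.985 μm/a
  r_corr = 0.2198 + 1.985 = 2.205 μm/a
Long-term exponent b (ISO 9224 Table 2, B1) = 0.667
  D(4) = 2.205 × 4^0.667 = 2.205 × 2.521 = 5.559 μm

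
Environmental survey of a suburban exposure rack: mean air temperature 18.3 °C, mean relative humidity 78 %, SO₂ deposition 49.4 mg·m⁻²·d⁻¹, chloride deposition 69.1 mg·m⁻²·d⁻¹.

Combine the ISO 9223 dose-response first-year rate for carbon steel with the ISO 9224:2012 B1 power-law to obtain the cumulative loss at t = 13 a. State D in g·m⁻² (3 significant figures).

D(13) = 2.38e+03 g·m⁻²

carbon steel: temperature factor f = -0.054·(8.3) = -0.4482
  Pd branch = 1.77·Pd^0.52·e^(0.02·RH+f) = 40.88 μm/a
  Cl⁻ term: 0.102·69.1^0.62·exp(0.033·78+0.04·18.3) = 38.45
  sum: 40.88 + 38.45 → r_corr = 79.33 μm/a
Power-law: D(13) = r_corr · 13^0.523
  D(13) = 79.33 × 13^0.523 = 79.33 × 3.825 = 303.4 μm
  Mass loss = 303.4 μm × 7.85 g/cm³ = 2382 g·m⁻²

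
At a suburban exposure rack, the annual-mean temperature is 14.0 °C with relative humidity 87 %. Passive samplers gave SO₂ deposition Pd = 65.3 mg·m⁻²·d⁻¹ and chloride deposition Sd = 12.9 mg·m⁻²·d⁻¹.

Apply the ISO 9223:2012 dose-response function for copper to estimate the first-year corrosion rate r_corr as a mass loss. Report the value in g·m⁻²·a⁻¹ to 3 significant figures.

r_corr = 25.7 g·m⁻²·a⁻¹

copper: temperature factor f = -0.080·(4.0) = -0.3200
  sulphur-dioxide contribution → 1.934 μm/a
  chloride contribution → 0.9305 μm/a
  total first-year rate 2.864 μm/a
Convert to mass loss: 2.864 μm/a × 8.96 g/cm³ = 25.66 g·m⁻²·a⁻¹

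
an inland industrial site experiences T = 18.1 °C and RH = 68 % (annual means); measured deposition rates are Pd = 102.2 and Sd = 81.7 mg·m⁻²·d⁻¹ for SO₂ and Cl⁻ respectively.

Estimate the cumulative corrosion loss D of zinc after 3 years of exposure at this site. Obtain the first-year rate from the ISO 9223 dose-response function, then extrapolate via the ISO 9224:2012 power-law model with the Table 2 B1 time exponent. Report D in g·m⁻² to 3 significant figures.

D(3) = 52.3 g·m⁻²

zinc: f(T) = -0.071·(T−10) [T>10 °C] = -0.5751
  Pd branch = 0.0129·Pd^0.44·e^(0.046·RH+f) = 1.269 μm/a
  Sd branch = 0.0175·Sd^0.57·e^(0.008·RH+0.085·T) = 1.728 μm/a
  r_corr = 1.269 + 1.728 = 2.997 μm/a
Power-law: D(3) = r_corr · 3^0.813
  D(3) = 2.997 × 3^0.813 = 2.997 × 2.443 = 7.32 μm
  Mass loss = 7.32 μm × 7.14 g/cm³ = 52.27 g·m⁻²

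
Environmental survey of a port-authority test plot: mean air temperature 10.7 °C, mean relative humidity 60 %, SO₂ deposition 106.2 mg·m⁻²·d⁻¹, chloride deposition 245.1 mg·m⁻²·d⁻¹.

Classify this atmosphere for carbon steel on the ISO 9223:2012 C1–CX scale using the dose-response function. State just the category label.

C5

carbon steel: temperature factor f = -0.054·(0.7) = -0.0378
  Pd branch = 1.77·Pd^0.52·e^(0.02·RH+f) = 64.02 μm/a
  Cl⁻ term: 0.102·245.1^0.62·exp(0.033·60+0.04·10.7) = 34.34
  sum: 64.02 + 34.34 → r_corr = 98.35 μm/a
ISO 9223 Table 2 (carbon steel): 80 < 98.4 ≤ 200 μm/a ⇒ C5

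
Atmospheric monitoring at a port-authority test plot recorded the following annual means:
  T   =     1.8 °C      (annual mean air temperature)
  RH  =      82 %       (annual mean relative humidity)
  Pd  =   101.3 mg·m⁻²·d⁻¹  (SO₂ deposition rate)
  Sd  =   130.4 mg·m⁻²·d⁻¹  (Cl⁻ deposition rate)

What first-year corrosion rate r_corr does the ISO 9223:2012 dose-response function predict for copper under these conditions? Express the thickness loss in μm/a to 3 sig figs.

r_corr = 1.59 μm/a

copper: temperature factor f = +0.126·(-8.2) = -1.0332
  SO₂ term: 0.0053·101.3^0.26·exp(0.059·82-1.0332) = 0.7909
  Sd branch = 0.01025·Sd^0.27·e^(0.036·RH+0.049·T) = 0.7983 μm/a
  sum: 0.7909 + 0.7983 → r_corr = 1.589 μm/a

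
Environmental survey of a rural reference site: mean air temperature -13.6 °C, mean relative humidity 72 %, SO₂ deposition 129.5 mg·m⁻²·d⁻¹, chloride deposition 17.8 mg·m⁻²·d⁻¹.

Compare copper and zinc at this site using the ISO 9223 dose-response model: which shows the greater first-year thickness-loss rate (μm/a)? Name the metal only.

copper: T≤10 °C ⇒ hinge +0.126·(-13.6−10) = -2.9736
  SO₂ term: 0.0053·129.5^0.26·exp(0.059·72-2.9736) = 0.06713
  Cl⁻ term: 0.01025·17.8^0.27·exp(0.036·72+0.049·-13.6) = 0.153
  r_corr = 0.06713 + 0.153 = 0.2201 μm/a
zinc: temperature factor f = +0.038·(-23.6) = -0.8968
  Pd branch = 0.0129·Pd^0.44·e^(0.046·RH+f) = 1.227 μm/a
  Sd branch = 0.0175·Sd^0.57·e^(0.008·RH+0.085·T) = 0.05057 μm/a
  r_corr = 1.227 + 0.05057 = 1.278 μm/a
Ordering by μm/a: zinc (1.28) > copper (0.22)

zinc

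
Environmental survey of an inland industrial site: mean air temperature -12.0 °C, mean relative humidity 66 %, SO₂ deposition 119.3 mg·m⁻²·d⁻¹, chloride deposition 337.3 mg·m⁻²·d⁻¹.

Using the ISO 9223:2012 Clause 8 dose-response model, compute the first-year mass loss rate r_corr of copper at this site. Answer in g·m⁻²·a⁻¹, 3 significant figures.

copper: T≤10 °C ⇒ hinge +0.126·(-12.0−10) = -2.7720
  sulphur-dioxide contribution → 0.05643 μm/a
  chloride contribution → 0.295 μm/a
  total first-year rate 0.3514 μm/a
Convert to mass loss: 0.3514 μm/a × 8.96 g/cm³ = 3.149 g·m⁻²·a⁻¹

r_corr = 3.15 g·m⁻²·a⁻¹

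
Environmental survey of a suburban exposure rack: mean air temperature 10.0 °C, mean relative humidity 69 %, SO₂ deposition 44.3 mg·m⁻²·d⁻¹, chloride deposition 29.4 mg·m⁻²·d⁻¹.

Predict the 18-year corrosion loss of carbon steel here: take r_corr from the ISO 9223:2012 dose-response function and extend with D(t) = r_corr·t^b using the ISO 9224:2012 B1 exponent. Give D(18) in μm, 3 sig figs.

D(18) = 284 μm

carbon steel: temperature factor f = +0.150·(0.0) = +0.0000
  Pd branch = 1.77·Pd^0.52·e^(0.02·RH+f) = 50.52 μm/a
  Sd branch = 0.102·Sd^0.62·e^(0.033·RH+0.04·T) = 12.07 μm/a
  r_corr = 50.52 + 12.07 = 62.58 μm/a
ISO 9224: D(t) = r_corr · t^b with b = 0.523 (carbon steel, B1)
  D(18) = 62.58 × 18^0.523 = 62.58 × 4.534 = 283.8 μm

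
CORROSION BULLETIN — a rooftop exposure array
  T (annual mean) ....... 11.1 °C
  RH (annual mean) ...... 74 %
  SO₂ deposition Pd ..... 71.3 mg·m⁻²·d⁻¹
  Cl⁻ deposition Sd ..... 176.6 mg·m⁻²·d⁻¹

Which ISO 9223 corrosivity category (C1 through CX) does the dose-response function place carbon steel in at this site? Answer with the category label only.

C5

carbon steel: T>10 °C ⇒ hinge -0.054·(11.1−10) = -0.0594
  SO₂ term: 1.77·71.3^0.52·exp(0.02·74-0.0594) = 67.38
  Cl⁻ term: 0.102·176.6^0.62·exp(0.033·74+0.04·11.1) = 45.2
  sum: 67.38 + 45.2 → r_corr = 112.6 μm/a
Category bounds: 80…200 μm/a bracket r_corr ⇒ C5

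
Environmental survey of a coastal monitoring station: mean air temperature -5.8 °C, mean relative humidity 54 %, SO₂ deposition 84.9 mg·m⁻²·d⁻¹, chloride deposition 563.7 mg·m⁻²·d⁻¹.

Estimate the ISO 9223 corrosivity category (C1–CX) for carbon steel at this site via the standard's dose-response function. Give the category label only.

C3

carbon steel: f(T) = +0.150·(T−10) [T≤10 °C] = -2.3700
  SO₂ term: 1.77·84.9^0.52·exp(0.02·54-2.3700) = 4.906
  Cl⁻ term: 0.102·563.7^0.62·exp(0.033·54+0.04·-5.8) = 24.4
  r_corr = 4.906 + 24.4 = 29.31 μm/a
Category bounds: 25…50 μm/a bracket r_corr ⇒ C3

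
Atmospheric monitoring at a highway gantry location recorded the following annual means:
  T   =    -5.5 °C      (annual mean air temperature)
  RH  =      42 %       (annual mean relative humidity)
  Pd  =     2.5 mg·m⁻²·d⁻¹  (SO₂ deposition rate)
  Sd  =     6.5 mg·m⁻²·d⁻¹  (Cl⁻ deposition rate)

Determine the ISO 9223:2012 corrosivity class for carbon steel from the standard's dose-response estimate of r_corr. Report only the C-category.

carbon steel: T≤10 °C ⇒ hinge +0.150·(-5.5−10) = -2.3250
  SO₂ term: 1.77·2.5^0.52·exp(0.02·42-2.3250) = 0.6456
  Cl⁻ term: 0.102·6.5^0.62·exp(0.033·42+0.04·-5.5) = 1.045
  r_corr = 0.6456 + 1.045 = 1.69 μm/a
Category bounds: 1.3…25 μm/a bracket r_corr ⇒ C2

C2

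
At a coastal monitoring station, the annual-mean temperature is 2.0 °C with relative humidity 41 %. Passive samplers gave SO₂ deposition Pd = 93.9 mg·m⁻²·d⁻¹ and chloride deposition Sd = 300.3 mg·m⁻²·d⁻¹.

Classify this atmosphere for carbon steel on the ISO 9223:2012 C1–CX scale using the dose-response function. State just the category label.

carbon steel: temperature factor f = +0.150·(-8.0) = -1.2000
  SO₂ term: 1.77·93.9^0.52·exp(0.02·41-1.2000) = 12.84
  Cl⁻ term: 0.102·300.3^0.62·exp(0.033·41+0.04·2.0) = 14.69
  sum: 12.84 + 14.69 → r_corr = 27.54 μm/a
Category bounds: 25…50 μm/a bracket r_corr ⇒ C3

C3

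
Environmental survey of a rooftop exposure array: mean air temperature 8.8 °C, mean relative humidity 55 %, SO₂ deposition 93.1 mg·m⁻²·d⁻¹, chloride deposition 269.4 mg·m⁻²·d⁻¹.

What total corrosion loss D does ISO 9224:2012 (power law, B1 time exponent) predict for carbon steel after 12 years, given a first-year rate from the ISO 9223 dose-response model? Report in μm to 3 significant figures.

D(12) = 277 μm

carbon steel: f(T) = +0.150·(T−10) [T≤10 °C] = -0.1800
  sulphur-dioxide contribution → 46.92 μm/a
  chloride contribution → 28.61 μm/a
  ⇒ r_corr(carbon steel) = 75.54 μm/a
Power-law: D(12) = r_corr · 12^0.523
  D(12) = 75.54 × 12^0.523 = 75.54 × 3.668 = 277.1 μm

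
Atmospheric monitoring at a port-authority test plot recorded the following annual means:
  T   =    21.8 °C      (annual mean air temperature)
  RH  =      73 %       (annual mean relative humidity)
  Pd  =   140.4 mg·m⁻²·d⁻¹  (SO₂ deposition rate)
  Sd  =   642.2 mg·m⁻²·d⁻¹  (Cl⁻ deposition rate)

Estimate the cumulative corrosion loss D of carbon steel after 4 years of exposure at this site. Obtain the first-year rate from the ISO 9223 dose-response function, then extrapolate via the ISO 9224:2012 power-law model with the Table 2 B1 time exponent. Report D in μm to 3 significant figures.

carbon steel: temperature factor f = -0.054·(11.8) = -0.6372
  SO₂ term: 1.77·140.4^0.52·exp(0.02·73-0.6372) = 52.72
  Cl⁻ term: 0.102·642.2^0.62·exp(0.033·73+0.04·21.8) = 149.4
  r_corr = 52.72 + 149.4 = 202.1 μm/a
Power-law: D(4) = r_corr · 4^0.523
  D(4) = 202.1 × 4^0.523 = 202.1 × 2.065 = 417.3 μm

D(4) = 417 μm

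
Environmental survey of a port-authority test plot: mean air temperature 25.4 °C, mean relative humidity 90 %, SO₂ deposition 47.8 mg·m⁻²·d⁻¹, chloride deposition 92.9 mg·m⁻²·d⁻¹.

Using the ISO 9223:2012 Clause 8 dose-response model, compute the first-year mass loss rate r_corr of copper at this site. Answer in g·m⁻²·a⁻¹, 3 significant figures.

copper: T>10 °C ⇒ hinge -0.080·(25.4−10) = -1.2320
  Pd branch = 0.0053·Pd^0.26·e^(0.059·RH+f) = 0.855 μm/a
  Sd branch = 0.01025·Sd^0.27·e^(0.036·RH+0.049·T) = 3.088 μm/a
  r_corr = 0.855 + 3.088 = 3.943 μm/a
Convert to mass loss: 3.943 μm/a × 8.96 g/cm³ = 35.33 g·m⁻²·a⁻¹

r_corr = 35.3 g·m⁻²·a⁻¹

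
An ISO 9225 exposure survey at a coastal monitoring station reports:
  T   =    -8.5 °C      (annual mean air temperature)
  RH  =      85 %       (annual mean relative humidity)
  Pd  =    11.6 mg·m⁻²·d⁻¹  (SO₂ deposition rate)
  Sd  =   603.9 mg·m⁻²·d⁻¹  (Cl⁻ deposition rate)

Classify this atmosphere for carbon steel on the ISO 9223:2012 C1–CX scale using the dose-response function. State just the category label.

C4

carbon steel: temperature factor f = +0.150·(-18.5) = -2.7750
  sulphur-dioxide contribution → 2.161 μm/a
  chloride contribution → 63.58 μm/a
  total first-year rate 65.74 μm/a
Category bounds: 50…80 μm/a bracket r_corr ⇒ C4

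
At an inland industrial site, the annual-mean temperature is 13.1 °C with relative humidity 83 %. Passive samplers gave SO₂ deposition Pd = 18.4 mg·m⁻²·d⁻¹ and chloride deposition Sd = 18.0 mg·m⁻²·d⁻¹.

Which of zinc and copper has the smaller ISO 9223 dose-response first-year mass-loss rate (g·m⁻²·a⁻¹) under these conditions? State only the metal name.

zinc: temperature factor f = -0.071·(3.1) = -0.2201
  SO₂ term: 0.0129·18.4^0.44·exp(0.046·83-0.2201) = 1.697
  Sd branch = 0.0175·Sd^0.57·e^(0.008·RH+0.085·T) = 0.5377 μm/a
  r_corr = 1.697 + 0.5377 = 2.235 μm/a
  mass loss = 2.235 μm/a × 7.14 g/cm³ = 15.95 g·m⁻²·a⁻¹
copper: T>10 °C ⇒ hinge -0.080·(13.1−10) = -0.2480
  SO₂ term: 0.0053·18.4^0.26·exp(0.059·83-0.2480) = 1.181
  Cl⁻ term: 0.01025·18.0^0.27·exp(0.036·83+0.049·13.1) = 0.8435
  sum: 1.181 + 0.8435 → r_corr = 2.024 μm/a
  mass loss = 2.024 μm/a × 8.96 g/cm³ = 18.14 g·m⁻²·a⁻¹
Ordering by g·m⁻²·a⁻¹: copper (18.1) > zinc (16)

zinc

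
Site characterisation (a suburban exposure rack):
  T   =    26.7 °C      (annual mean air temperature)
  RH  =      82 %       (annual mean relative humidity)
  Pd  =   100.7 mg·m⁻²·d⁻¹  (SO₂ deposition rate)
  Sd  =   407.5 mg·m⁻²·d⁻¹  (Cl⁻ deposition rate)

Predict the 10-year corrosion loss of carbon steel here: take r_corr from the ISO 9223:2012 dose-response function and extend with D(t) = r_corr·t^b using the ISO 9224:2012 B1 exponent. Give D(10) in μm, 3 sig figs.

carbon steel: temperature factor f = -0.054·(16.7) = -0.9018
  sulphur-dioxide contribution → 40.75 μm/a
  chloride contribution → 184.5 μm/a
  total first-year rate 225.2 μm/a
ISO 9224: D(t) = r_corr · t^b with b = 0.523 (carbon steel, B1)
  D(10) = 225.2 × 10^0.523 = 225.2 × 3.334 = 750.9 μm

D(10) = 751 μm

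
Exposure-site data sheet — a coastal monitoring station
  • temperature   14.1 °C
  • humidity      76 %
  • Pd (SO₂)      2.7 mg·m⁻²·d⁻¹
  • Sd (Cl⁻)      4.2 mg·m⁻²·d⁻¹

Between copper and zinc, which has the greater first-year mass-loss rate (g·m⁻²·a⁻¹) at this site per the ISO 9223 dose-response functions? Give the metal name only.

copper

copper: temperature factor f = -0.080·(4.1) = -0.3280
  SO₂ term: 0.0053·2.7^0.26·exp(0.059·76-0.3280) = 0.4379
  Sd branch = 0.01025·Sd^0.27·e^(0.036·RH+0.049·T) = 0.4648 μm/a
  r_corr = 0.4379 + 0.4648 = 0.9027 μm/a
  mass loss = 0.9027 μm/a × 8.96 g/cm³ = 8.088 g·m⁻²·a⁻¹
zinc: T>10 °C ⇒ hinge -0.071·(14.1−10) = -0.2911
  Pd branch = 0.0129·Pd^0.44·e^(0.046·RH+f) = 0.4923 μm/a
  Cl⁻ term: 0.0175·4.2^0.57·exp(0.008·76+0.085·14.1) = 0.2415
  r_corr = 0.4923 + 0.2415 = 0.7338 μm/a
  mass loss = 0.7338 μm/a × 7.14 g/cm³ = 5.239 g·m⁻²·a⁻¹
Ordering by g·m⁻²·a⁻¹: copper (8.09) > zinc (5.24)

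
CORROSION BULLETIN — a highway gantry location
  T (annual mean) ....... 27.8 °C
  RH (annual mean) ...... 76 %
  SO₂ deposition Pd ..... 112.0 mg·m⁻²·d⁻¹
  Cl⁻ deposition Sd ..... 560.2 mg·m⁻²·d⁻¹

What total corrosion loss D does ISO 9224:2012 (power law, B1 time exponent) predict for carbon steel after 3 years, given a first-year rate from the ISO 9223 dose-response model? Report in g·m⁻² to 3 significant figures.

carbon steel: f(T) = -0.054·(T−10) [T>10 °C] = -0.9612
  SO₂ term: 1.77·112.0^0.52·exp(0.02·76-0.9612) = 36
  Cl⁻ term: 0.102·560.2^0.62·exp(0.033·76+0.04·27.8) = 192.6
  r_corr = 36 + 192.6 = 228.6 μm/a
Power-law: D(3) = r_corr · 3^0.523
  D(3) = 228.6 × 3^0.523 = 228.6 × 1.776 = 406.1 μm
  Mass loss = 406.1 μm × 7.85 g/cm³ = 3188 g·m⁻²

D(3) = 3.19e+03 g·m⁻²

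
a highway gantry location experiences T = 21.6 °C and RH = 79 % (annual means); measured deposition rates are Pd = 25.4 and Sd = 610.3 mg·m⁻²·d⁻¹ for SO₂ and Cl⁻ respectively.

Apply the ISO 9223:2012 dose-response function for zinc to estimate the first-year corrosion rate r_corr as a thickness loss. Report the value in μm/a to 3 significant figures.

zinc: f(T) = -0.071·(T−10) [T>10 °C] = -0.8236
  sulphur-dioxide contribution → 0.8897 μm/a
  chloride contribution → 7.992 μm/a
  total first-year rate 8.881 μm/a

r_corr = 8.88 μm/a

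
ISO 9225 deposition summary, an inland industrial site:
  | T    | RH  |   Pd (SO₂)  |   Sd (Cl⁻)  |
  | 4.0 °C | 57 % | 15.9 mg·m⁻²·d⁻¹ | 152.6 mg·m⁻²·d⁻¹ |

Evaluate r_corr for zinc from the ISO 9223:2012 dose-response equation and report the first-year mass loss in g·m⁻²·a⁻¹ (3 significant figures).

r_corr = 8.27 g·m⁻²·a⁻¹

zinc: temperature factor f = +0.038·(-6.0) = -0.2280
  SO₂ term: 0.0129·15.9^0.44·exp(0.046·57-0.2280) = 0.4774
  Sd branch = 0.0175·Sd^0.57·e^(0.008·RH+0.085·T) = 0.6813 μm/a
  sum: 0.4774 + 0.6813 → r_corr = 1.159 μm/a
Convert to mass loss: 1.159 μm/a × 7.14 g/cm³ = 8.274 g·m⁻²·a⁻¹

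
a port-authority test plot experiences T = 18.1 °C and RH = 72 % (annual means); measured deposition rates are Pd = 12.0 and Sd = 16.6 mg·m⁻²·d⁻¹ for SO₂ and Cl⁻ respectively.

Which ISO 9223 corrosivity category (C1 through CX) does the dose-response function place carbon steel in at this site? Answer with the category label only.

carbon steel: temperature factor f = -0.054·(8.1) = -0.4374
  sulphur-dioxide contribution → 17.56 μm/a
  chloride contribution → 12.92 μm/a
  ⇒ r_corr(carbon steel) = 30.49 μm/a
30.5 μm/a falls in (25, 50] for carbon steel → category C3

C3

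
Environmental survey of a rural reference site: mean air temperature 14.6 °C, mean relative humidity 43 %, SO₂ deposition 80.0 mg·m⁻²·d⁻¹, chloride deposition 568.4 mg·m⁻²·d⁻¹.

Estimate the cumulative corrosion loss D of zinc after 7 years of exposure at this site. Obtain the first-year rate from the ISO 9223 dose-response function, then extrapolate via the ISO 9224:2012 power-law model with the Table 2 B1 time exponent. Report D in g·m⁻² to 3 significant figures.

zinc: temperature factor f = -0.071·(4.6) = -0.3266
  Pd branch = 0.0129·Pd^0.44·e^(0.046·RH+f) = 0.4625 μm/a
  Sd branch = 0.0175·Sd^0.57·e^(0.008·RH+0.085·T) = 3.174 μm/a
  sum: 0.4625 + 3.174 → r_corr = 3.636 μm/a
Power-law: D(7) = r_corr · 7^0.813
  D(7) = 3.636 × 7^0.813 = 3.636 × 4.865 = 17.69 μm
  Mass loss = 17.69 μm × 7.14 g/cm³ = 126.3 g·m⁻²

D(7) = 126 g·m⁻²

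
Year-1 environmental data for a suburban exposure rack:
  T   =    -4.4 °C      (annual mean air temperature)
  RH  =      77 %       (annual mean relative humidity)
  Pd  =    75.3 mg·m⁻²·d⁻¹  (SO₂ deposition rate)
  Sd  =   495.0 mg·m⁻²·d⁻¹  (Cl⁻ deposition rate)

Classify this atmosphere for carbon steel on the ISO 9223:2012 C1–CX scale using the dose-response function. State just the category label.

carbon steel: temperature factor f = +0.150·(-14.4) = -2.1600
  sulphur-dioxide contribution → 9.008 μm/a
  chloride contribution → 50.86 μm/a
  ⇒ r_corr(carbon steel) = 59.87 μm/a
Category bounds: 50…80 μm/a bracket r_corr ⇒ C4

C4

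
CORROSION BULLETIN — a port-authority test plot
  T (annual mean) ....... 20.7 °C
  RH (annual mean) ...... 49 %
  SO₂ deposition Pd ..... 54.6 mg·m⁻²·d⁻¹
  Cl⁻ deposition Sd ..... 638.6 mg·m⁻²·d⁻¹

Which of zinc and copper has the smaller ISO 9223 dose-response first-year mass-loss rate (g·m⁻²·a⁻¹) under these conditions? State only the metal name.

zinc: T>10 °C ⇒ hinge -0.071·(20.7−10) = -0.7597
  SO₂ term: 0.0129·54.6^0.44·exp(0.046·49-0.7597) = 0.3341
  Sd branch = 0.0175·Sd^0.57·e^(0.008·RH+0.085·T) = 5.976 μm/a
  r_corr = 0.3341 + 5.976 = 6.31 μm/a
  mass loss = 6.31 μm/a × 7.14 g/cm³ = 45.05 g·m⁻²·a⁻¹
copper: f(T) = -0.080·(T−10) [T>10 °C] = -0.8560
  Pd branch = 0.0053·Pd^0.26·e^(0.059·RH+f) = 0.1147 μm/a
  Sd branch = 0.01025·Sd^0.27·e^(0.036·RH+0.049·T) = 0.9435 μm/a
  sum: 0.1147 + 0.9435 → r_corr = 1.058 μm/a
  mass loss = 1.058 μm/a × 8.96 g/cm³ = 9.482 g·m⁻²·a⁻¹
Ordering by g·m⁻²·a⁻¹: zinc (45.1) > copper (9.48)

copper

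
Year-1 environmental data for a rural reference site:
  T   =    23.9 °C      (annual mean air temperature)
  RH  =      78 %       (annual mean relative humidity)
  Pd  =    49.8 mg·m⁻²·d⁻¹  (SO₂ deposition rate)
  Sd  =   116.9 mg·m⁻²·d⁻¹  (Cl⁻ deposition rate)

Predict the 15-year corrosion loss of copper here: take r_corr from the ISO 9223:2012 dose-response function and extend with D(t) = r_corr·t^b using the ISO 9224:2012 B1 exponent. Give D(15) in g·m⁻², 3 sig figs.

copper: f(T) = -0.080·(T−10) [T>10 °C] = -1.1120
  sulphur-dioxide contribution → 0.48 μm/a
  chloride contribution → 1.982 μm/a
  total first-year rate 2.462 μm/a
Long-term exponent b (ISO 9224 Table 2, B1) = 0.667
  D(15) = 2.462 × 15^0.667 = 2.462 × 6.088 = 14.99 μm
  Mass loss = 14.99 μm × 8.96 g/cm³ = 134.3 g·m⁻²

D(15) = 134 g·m⁻²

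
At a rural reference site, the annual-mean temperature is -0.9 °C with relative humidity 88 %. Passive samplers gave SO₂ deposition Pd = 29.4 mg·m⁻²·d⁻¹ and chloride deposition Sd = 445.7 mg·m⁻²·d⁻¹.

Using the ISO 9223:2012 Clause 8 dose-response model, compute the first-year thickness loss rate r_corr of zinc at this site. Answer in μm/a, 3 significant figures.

r_corr = 3.22 μm/a

zinc: temperature factor f = +0.038·(-10.9) = -0.4142
  Pd branch = 0.0129·Pd^0.44·e^(0.046·RH+f) = 2.162 μm/a
  Cl⁻ term: 0.0175·445.7^0.57·exp(0.008·88+0.085·-0.9) = 1.061
  sum: 2.162 + 1.061 → r_corr = 3.222 μm/a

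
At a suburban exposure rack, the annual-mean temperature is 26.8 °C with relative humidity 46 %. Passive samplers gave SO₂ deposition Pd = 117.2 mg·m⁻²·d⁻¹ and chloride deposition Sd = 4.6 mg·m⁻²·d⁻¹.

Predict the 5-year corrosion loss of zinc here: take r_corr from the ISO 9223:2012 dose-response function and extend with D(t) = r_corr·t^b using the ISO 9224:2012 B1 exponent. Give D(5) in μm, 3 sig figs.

zinc: f(T) = -0.071·(T−10) [T>10 °C] = -1.1928
  sulphur-dioxide contribution → 0.2642 μm/a
  chloride contribution → 0.5888 μm/a
  ⇒ r_corr(zinc) = 0.8529 μm/a
Long-term exponent b (ISO 9224 Table 2, B1) = 0.813
  D(5) = 0.8529 × 5^0.813 = 0.8529 × 3.701 = 3.156 μm

D(5) = 3.16 μm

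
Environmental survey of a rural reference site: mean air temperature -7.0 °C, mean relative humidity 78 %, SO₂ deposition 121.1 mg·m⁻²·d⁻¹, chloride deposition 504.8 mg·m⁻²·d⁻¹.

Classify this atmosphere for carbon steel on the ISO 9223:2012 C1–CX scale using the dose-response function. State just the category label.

carbon steel: temperature factor f = +0.150·(-17.0) = -2.5500
  SO₂ term: 1.77·121.1^0.52·exp(0.02·78-2.5500) = 7.966
  Cl⁻ term: 0.102·504.8^0.62·exp(0.033·78+0.04·-7.0) = 47.95
  r_corr = 7.966 + 47.95 = 55.92 μm/a
55.9 μm/a falls in (50, 80] for carbon steel → category C4

C4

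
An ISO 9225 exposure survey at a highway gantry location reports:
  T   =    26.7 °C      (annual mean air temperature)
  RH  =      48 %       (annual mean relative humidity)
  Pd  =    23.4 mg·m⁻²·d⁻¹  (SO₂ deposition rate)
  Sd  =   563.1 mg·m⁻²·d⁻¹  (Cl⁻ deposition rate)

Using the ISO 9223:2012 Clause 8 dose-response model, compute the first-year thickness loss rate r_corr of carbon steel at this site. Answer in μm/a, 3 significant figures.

carbon steel: T>10 °C ⇒ hinge -0.054·(26.7−10) = -0.9018
  sulphur-dioxide contribution → 9.666 μm/a
  chloride contribution → 73.4 μm/a
  total first-year rate 83.07 μm/a

r_corr = 83.1 μm/a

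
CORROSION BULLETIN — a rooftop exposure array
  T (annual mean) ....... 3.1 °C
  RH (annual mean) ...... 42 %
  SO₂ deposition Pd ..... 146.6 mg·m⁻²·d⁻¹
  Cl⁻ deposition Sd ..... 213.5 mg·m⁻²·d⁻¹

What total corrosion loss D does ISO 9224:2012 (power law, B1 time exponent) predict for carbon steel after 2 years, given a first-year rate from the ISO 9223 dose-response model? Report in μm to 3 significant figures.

carbon steel: f(T) = +0.150·(T−10) [T≤10 °C] = -1.0350
  sulphur-dioxide contribution → 19.48 μm/a
  chloride contribution → 12.84 μm/a
  ⇒ r_corr(carbon steel) = 32.33 μm/a
ISO 9224: D(t) = r_corr · t^b with b = 0.523 (carbon steel, B1)
  D(2) = 32.33 × 2^0.523 = 32.33 × 1.437 = 46.45 μm

D(2) = 46.4 μm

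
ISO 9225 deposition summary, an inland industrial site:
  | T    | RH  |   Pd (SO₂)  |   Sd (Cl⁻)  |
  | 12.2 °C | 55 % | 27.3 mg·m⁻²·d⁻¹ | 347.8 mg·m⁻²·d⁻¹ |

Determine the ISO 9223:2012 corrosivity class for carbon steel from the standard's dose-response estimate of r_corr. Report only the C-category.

C4

carbon steel: T>10 °C ⇒ hinge -0.054·(12.2−10) = -0.1188
  SO₂ term: 1.77·27.3^0.52·exp(0.02·55-0.1188) = 26.36
  Sd branch = 0.102·Sd^0.62·e^(0.033·RH+0.04·T) = 38.41 μm/a
  r_corr = 26.36 + 38.41 = 64.76 μm/a
ISO 9223 Table 2 (carbon steel): 50 < 64.8 ≤ 80 μm/a ⇒ C4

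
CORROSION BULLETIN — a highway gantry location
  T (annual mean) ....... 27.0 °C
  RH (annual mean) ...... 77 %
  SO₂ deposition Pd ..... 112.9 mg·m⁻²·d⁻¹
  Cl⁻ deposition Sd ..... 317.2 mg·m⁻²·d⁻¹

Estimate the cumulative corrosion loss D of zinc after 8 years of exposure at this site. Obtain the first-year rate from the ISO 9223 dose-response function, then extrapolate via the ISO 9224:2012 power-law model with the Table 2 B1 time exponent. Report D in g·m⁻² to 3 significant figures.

D(8) = 373 g·m⁻²

zinc: T>10 °C ⇒ hinge -0.071·(27.0−10) = -1.2070
  SO₂ term: 0.0129·112.9^0.44·exp(0.046·77-1.2070) = 1.066
  Cl⁻ term: 0.0175·317.2^0.57·exp(0.008·77+0.085·27.0) = 8.571
  r_corr = 1.066 + 8.571 = 9.637 μm/a
ISO 9224: D(t) = r_corr · t^b with b = 0.813 (zinc, B1)
  D(8) = 9.637 × 8^0.813 = 9.637 × 5.423 = 52.26 μm
  Mass loss = 52.26 μm × 7.14 g/cm³ = 373.1 g·m⁻²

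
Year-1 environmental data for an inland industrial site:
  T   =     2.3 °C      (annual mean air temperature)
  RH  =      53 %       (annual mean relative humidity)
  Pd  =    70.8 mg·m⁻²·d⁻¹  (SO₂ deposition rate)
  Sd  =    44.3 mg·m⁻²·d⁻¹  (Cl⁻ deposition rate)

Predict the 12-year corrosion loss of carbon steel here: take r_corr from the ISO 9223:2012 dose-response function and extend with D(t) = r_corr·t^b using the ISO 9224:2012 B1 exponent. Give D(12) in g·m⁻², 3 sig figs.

D(12) = 619 g·m⁻²

carbon steel: f(T) = +0.150·(T−10) [T≤10 °C] = -1.1550
  sulphur-dioxide contribution → 14.75 μm/a
  chloride contribution → 6.744 μm/a
  total first-year rate 21.49 μm/a
ISO 9224: D(t) = r_corr · t^b with b = 0.523 (carbon steel, B1)
  D(12) = 21.49 × 12^0.523 = 21.49 × 3.668 = 78.83 μm
  Mass loss = 78.83 μm × 7.85 g/cm³ = 618.8 g·m⁻²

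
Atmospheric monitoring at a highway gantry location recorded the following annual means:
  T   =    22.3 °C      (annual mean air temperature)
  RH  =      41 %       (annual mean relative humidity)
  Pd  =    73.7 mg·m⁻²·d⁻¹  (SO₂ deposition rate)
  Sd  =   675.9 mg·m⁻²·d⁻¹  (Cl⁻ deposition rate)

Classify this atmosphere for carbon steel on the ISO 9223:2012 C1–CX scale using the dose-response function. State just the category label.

C4

carbon steel: temperature factor f = -0.054·(12.3) = -0.6642
  SO₂ term: 1.77·73.7^0.52·exp(0.02·41-0.6642) = 19.35
  Sd branch = 0.102·Sd^0.62·e^(0.033·RH+0.04·T) = 54.72 μm/a
  r_corr = 19.35 + 54.72 = 74.07 μm/a
74.1 μm/a falls in (50, 80] for carbon steel → category C4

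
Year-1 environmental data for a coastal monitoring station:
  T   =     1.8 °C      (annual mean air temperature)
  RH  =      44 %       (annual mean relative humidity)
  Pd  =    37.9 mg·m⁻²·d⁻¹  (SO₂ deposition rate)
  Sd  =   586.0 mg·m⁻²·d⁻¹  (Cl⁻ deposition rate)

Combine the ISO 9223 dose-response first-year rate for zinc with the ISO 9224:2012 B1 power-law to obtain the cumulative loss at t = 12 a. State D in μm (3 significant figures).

zinc: f(T) = +0.038·(T−10) [T≤10 °C] = -0.3116
  Pd branch = 0.0129·Pd^0.44·e^(0.046·RH+f) = 0.3539 μm/a
  Sd branch = 0.0175·Sd^0.57·e^(0.008·RH+0.085·T) = 1.097 μm/a
  sum: 0.3539 + 1.097 → r_corr = 1.451 μm/a
ISO 9224: D(t) = r_corr · t^b with b = 0.813 (zinc, B1)
  D(12) = 1.451 × 12^0.813 = 1.451 × 7.54 = 10.94 μm

D(12) = 10.9 μm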